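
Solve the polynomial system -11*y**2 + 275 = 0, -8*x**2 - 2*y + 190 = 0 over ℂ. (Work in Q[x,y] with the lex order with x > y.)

Compute a lex Gröbner basis by Buchberger's algorithm.
f_1 = -11*y**2 + 275, LT = y**2.
f_2 = -8*x**2 - 2*y + 190, LT = x**2.

The S-polynomials (S(f_1,f_2)) all reduce to 0 modulo the current basis, so we have a Gröbner basis.
Inter-reduce: drop elements whose leading term is divisible by another's, tail-reduce, and make monic.
Reduced Gröbner basis: {x**2 + 1/4*y - 95/4, y**2 - 25}.

The lex basis is triangular: the last element involves only y. Solving y**2 - 25 = 0 gives y ∈ {-5, 5}; substituting each value into the earlier elements determines the remaining variables.
  y = -5: the earlier basis element becomes x**2 - 25 = 0, giving x = -5, 5 — points (-5, -5), (5, -5).
  y = 5: the earlier basis element becomes x**2 - 45/2 = 0, giving x = -3*sqrt(10)/2, 3*sqrt(10)/2 — points (-3*sqrt(10)/2, 5), (3*sqrt(10)/2, 5).
Check: every point annihilates each of the original generators.

{(-5, -5), (5, -5), (-3*sqrt(10)/2, 5), (3*sqrt(10)/2, 5)}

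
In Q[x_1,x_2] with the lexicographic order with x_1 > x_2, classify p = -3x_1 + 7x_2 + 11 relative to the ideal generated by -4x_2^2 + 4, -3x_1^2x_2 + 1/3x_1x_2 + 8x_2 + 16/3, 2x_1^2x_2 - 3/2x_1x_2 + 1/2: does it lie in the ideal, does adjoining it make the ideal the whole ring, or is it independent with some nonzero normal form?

Adjoining -3x_1 + 7x_2 + 11 makes the ideal the whole ring: the system is inconsistent.

First compute the reduced Gröbner basis of I by Buchberger's algorithm.
f_1 = -4x_2^2 + 4, LT = x_2^2.
f_2 = -3x_1^2x_2 + 1/3x_1x_2 + 8x_2 + 16/3, LT = x_1^2x_2.
f_3 = 2x_1^2x_2 - 3/2x_1x_2 + 1/2, LT = x_1^2x_2.

S(f_1,f_2): lcm = x_1^2x_2^2. S = -x_1^2 + 1/9x_1x_2^2 + 8/3x_2^2 + 16/9x_2.
  leading term x_1^2: no divisor's leading term divides it; move -x_1^2 to the remainder.
  leading term x_1x_2^2: subtract (-1/36x_1)·f_1 from 1/9x_1x_2^2 + 8/3x_2^2 + 16/9x_2 → 1/9x_1 + 8/3x_2^2 + 16/9x_2
  leading term x_1: no divisor's leading term divides it; move 1/9x_1 to the remainder.
  leading term x_2^2: subtract (-2/3)·f_1 from 8/3x_2^2 + 16/9x_2 → 16/9x_2 + 8/3
  leading term x_2: no divisor's leading term divides it; move 16/9x_2 to the remainder.
  leading term 1: no divisor's leading term divides it; move 8/3 to the remainder.
  remainder -x_1^2 + 1/9x_1 + 16/9x_2 + 8/3 ≠ 0; add h_4 = -x_1^2 + 1/9x_1 + 16/9x_2 + 8/3 to the basis.

S(f_1,f_3): lcm = x_1^2x_2^2. S = -x_1^2 + 3/4x_1x_2^2 - 1/4x_2.
  leading term x_1^2: subtract (1)·h_4 from -x_1^2 + 3/4x_1x_2^2 - 1/4x_2 → 3/4x_1x_2^2 - 1/9x_1 - 73/36x_2 - 8/3
  leading term x_1x_2^2: subtract (-3/16x_1)·f_1 from 3/4x_1x_2^2 - 1/9x_1 - 73/36x_2 - 8/3 → 23/36x_1 - 73/36x_2 - 8/3
  leading term x_1: no divisor's leading term divides it; move 23/36x_1 to the remainder.
  leading term x_2: no divisor's leading term divides it; move -73/36x_2 to the remainder.
  leading term 1: no divisor's leading term divides it; move -8/3 to the remainder.
  remainder 23/36x_1 - 73/36x_2 - 8/3 ≠ 0; add h_5 = 23/36x_1 - 73/36x_2 - 8/3 to the basis.

S(f_2,f_3): lcm = x_1^2x_2. S = 23/36x_1x_2 - 8/3x_2 - 73/36.
  leading term x_1x_2: subtract (x_2)·h_5 from 23/36x_1x_2 - 8/3x_2 - 73/36 → 73/36x_2^2 - 73/36
  leading term x_2^2: subtract (-73/144)·f_1 from 73/36x_2^2 - 73/36 → 0
  remainder 0.

S(f_1,h_4): leading monomials are coprime, so the S-polynomial reduces to 0 (Buchberger's first criterion).
S(f_2,h_4): lcm = x_1^2x_2. S = 16/9x_2^2 - 16/9.
  leading term x_2^2: subtract (-4/9)·f_1 from 16/9x_2^2 - 16/9 → 0
  remainder 0.

S(f_3,h_4): lcm = x_1^2x_2. S = -23/36x_1x_2 + 16/9x_2^2 + 8/3x_2 + 1/4.
  leading term x_1x_2: subtract (-x_2)·h_5 from -23/36x_1x_2 + 16/9x_2^2 + 8/3x_2 + 1/4 → -1/4x_2^2 + 1/4
  leading term x_2^2: subtract (1/16)·f_1 from -1/4x_2^2 + 1/4 → 0
  remainder 0.

S(f_1,h_5): leading monomials are coprime, so the S-polynomial reduces to 0 (Buchberger's first criterion).
S(f_2,h_5): lcm = x_1^2x_2. S = 73/23x_1x_2^2 + 841/207x_1x_2 - 8/3x_2 - 16/9.
  leading term x_1x_2^2: subtract (-73/92x_1)·f_1 from 73/23x_1x_2^2 + 841/207x_1x_2 - 8/3x_2 - 16/9 → 841/207x_1x_2 + 73/23x_1 - 8/3x_2 - 16/9
  leading term x_1x_2: subtract (3364/529x_2)·h_5 from 841/207x_1x_2 + 73/23x_1 - 8/3x_2 - 16/9 → 73/23x_1 + 61393/4761x_2^2 + 7560/529x_2 - 16/9
  leading term x_1: subtract (2628/529)·h_5 from 73/23x_1 + 61393/4761x_2^2 + 7560/529x_2 - 16/9 → 61393/4761x_2^2 + 12889/529x_2 + 54608/4761
  leading term x_2^2: subtract (-61393/19044)·f_1 from 61393/4761x_2^2 + 12889/529x_2 + 54608/4761 → 12889/529x_2 + 12889/529
  leading term x_2: no divisor's leading term divides it; move 12889/529x_2 to the remainder.
  leading term 1: no divisor's leading term divides it; move 12889/529 to the remainder.
  remainder 12889/529x_2 + 12889/529 ≠ 0; add h_6 = 12889/529x_2 + 12889/529 to the basis.

S(f_3,h_5): lcm = x_1^2x_2. S = 73/23x_1x_2^2 + 315/92x_1x_2 + 1/4.
  leading term x_1x_2^2: subtract (-73/92x_1)·f_1 from 73/23x_1x_2^2 + 315/92x_1x_2 + 1/4 → 315/92x_1x_2 + 73/23x_1 + 1/4
  leading term x_1x_2: subtract (2835/529x_2)·h_5 from 315/92x_1x_2 + 73/23x_1 + 1/4 → 73/23x_1 + 22995/2116x_2^2 + 7560/529x_2 + 1/4
  leading term x_1: subtract (2628/529)·h_5 from 73/23x_1 + 22995/2116x_2^2 + 7560/529x_2 + 1/4 → 22995/2116x_2^2 + 12889/529x_2 + 28561/2116
  leading term x_2^2: subtract (-22995/8464)·f_1 from 22995/2116x_2^2 + 12889/529x_2 + 28561/2116 → 12889/529x_2 + 12889/529
  leading term x_2: subtract (1)·h_6 from 12889/529x_2 + 12889/529 → 0
  remainder 0.

S(h_4,h_5): lcm = x_1^2. S = 73/23x_1x_2 + 841/207x_1 - 16/9x_2 - 8/3.
  leading term x_1x_2: subtract (2628/529x_2)·h_5 from 73/23x_1x_2 + 841/207x_1 - 16/9x_2 - 8/3 → 841/207x_1 + 5329/529x_2^2 + 54608/4761x_2 - 8/3
  leading term x_1: subtract (3364/529)·h_5 from 841/207x_1 + 5329/529x_2^2 + 54608/4761x_2 - 8/3 → 5329/529x_2^2 + 12889/529x_2 + 7560/529
  leading term x_2^2: subtract (-5329/2116)·f_1 from 5329/529x_2^2 + 12889/529x_2 + 7560/529 → 12889/529x_2 + 12889/529
  leading term x_2: subtract (1)·h_6 from 12889/529x_2 + 12889/529 → 0
  remainder 0.

S(f_1,h_6): lcm = x_2^2. S = -x_2 - 1.
  leading term x_2: subtract (-529/12889)·h_6 from -x_2 - 1 → 0
  remainder 0.

S(f_2,h_6): lcm = x_1^2x_2. S = -x_1^2 - 1/9x_1x_2 - 8/3x_2 - 16/9.
  leading term x_1^2: subtract (1)·h_4 from -x_1^2 - 1/9x_1x_2 - 8/3x_2 - 16/9 → -1/9x_1x_2 - 1/9x_1 - 40/9x_2 - 40/9
  leading term x_1x_2: subtract (-4/23x_2)·h_5 from -1/9x_1x_2 - 1/9x_1 - 40/9x_2 - 40/9 → -1/9x_1 - 73/207x_2^2 - 1016/207x_2 - 40/9
  leading term x_1: subtract (-4/23)·h_5 from -1/9x_1 - 73/207x_2^2 - 1016/207x_2 - 40/9 → -73/207x_2^2 - 121/23x_2 - 1016/207
  leading term x_2^2: subtract (73/828)·f_1 from -73/207x_2^2 - 121/23x_2 - 1016/207 → -121/23x_2 - 121/23
  leading term x_2: subtract (-2783/12889)·h_6 from -121/23x_2 - 121/23 → 0
  remainder 0.

S(f_3,h_6): lcm = x_1^2x_2. S = -x_1^2 - 3/4x_1x_2 + 1/4.
  leading term x_1^2: subtract (1)·h_4 from -x_1^2 - 3/4x_1x_2 + 1/4 → -3/4x_1x_2 - 1/9x_1 - 16/9x_2 - 29/12
  leading term x_1x_2: subtract (-27/23x_2)·h_5 from -3/4x_1x_2 - 1/9x_1 - 16/9x_2 - 29/12 → -1/9x_1 - 219/92x_2^2 - 1016/207x_2 - 29/12
  leading term x_1: subtract (-4/23)·h_5 from -1/9x_1 - 219/92x_2^2 - 1016/207x_2 - 29/12 → -219/92x_2^2 - 121/23x_2 - 265/92
  leading term x_2^2: subtract (219/368)·f_1 from -219/92x_2^2 - 121/23x_2 - 265/92 → -121/23x_2 - 121/23
  leading term x_2: subtract (-2783/12889)·h_6 from -121/23x_2 - 121/23 → 0
  remainder 0.

S(h_4,h_6): leading monomials are coprime, so the S-polynomial reduces to 0 (Buchberger's first criterion).
S(h_5,h_6): leading monomials are coprime, so the S-polynomial reduces to 0 (Buchberger's first criterion).
Every S-polynomial of the final basis reduces to 0, so we have a Gröbner basis.
Inter-reduce: drop elements whose leading term is divisible by another's, tail-reduce, and make monic.
Reduced Gröbner basis: {x_1 - 1, x_2 + 1}.
Label its elements g_1 = x_1 - 1, g_2 = x_2 + 1.

Reduce p = -3x_1 + 7x_2 + 11 modulo G:
  leading term x_1: subtract (-3)·g_1 from -3x_1 + 7x_2 + 11 → 7x_2 + 8
  leading term x_2: subtract (7)·g_2 from 7x_2 + 8 → 1
  leading term 1: no divisor's leading term divides it; move 1 to the remainder.
  normal form = 1.
The normal form is nonzero, so p ∉ I. Since p minus its normal form lies in I, I + (p) = I + (r) where r = 1; decide whether this ideal is the whole ring.
Here r = 1 is a nonzero constant, hence a unit: 1 ∈ I + (p), the Gröbner basis of I + (p) is {1}, and the enlarged system has no common solution — adjoining p is inconsistent.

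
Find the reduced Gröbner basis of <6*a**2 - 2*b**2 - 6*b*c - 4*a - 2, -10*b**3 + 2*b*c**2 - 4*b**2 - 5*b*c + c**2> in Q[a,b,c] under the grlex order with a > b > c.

G = {b**3 - 1/5*b*c**2 + 2/5*b**2 + 1/2*b*c - 1/10*c**2, a**2 - 1/3*b**2 - b*c - 2/3*a - 1/3}

The reduced Gröbner basis is the canonical form of the ideal for this ordering.

f_1 = 6*a**2 - 2*b**2 - 6*b*c - 4*a - 2, LT = a**2.
f_2 = -10*b**3 + 2*b*c**2 - 4*b**2 - 5*b*c + c**2, LT = b**3.

S(f_1,f_2): leading monomials are coprime, so the S-polynomial reduces to 0 (Buchberger's first criterion).
Every S-polynomial of the final basis reduces to 0, so we have a Gröbner basis.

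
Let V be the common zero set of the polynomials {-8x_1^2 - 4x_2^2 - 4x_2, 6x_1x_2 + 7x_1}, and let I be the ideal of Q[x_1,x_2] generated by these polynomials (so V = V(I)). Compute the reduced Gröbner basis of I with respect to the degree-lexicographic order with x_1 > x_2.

f_1 = -8x_1^2 - 4x_2^2 - 4x_2, LT = x_1^2.
f_2 = 6x_1x_2 + 7x_1, LT = x_1x_2.

S(f_1,f_2): lcm = x_1^2x_2. S = 1/2x_2^3 - 7/6x_1^2 + 1/2x_2^2.
  leading term x_2^3: no divisor's leading term divides it; move 1/2x_2^3 to the remainder.
  leading term x_1^2: subtract (7/48)·f_1 from -7/6x_1^2 + 1/2x_2^2 → 13/12x_2^2 + 7/12x_2
  leading term x_2^2: no divisor's leading term divides it; move 13/12x_2^2 to the remainder.
  leading term x_2: no divisor's leading term divides it; move 7/12x_2 to the remainder.
  remainder 1/2x_2^3 + 13/12x_2^2 + 7/12x_2 ≠ 0; add g_3 = 1/2x_2^3 + 13/12x_2^2 + 7/12x_2 to the basis.

S(f_1,g_3): leading monomials are coprime, so the S-polynomial reduces to 0 (Buchberger's first criterion).
S(f_2,g_3): lcm = x_1x_2^3. S = -x_1x_2^2 - 7/6x_1x_2.
  leading term x_1x_2^2: subtract (-1/6x_2)·f_2 from -x_1x_2^2 - 7/6x_1x_2 → 0
  remainder 0.

Every S-polynomial of the final basis reduces to 0, so we have a Gröbner basis.

G = {x_2^3 + 13/6x_2^2 + 7/6x_2, x_1^2 + 1/2x_2^2 + 1/2x_2, x_1x_2 + 7/6x_1}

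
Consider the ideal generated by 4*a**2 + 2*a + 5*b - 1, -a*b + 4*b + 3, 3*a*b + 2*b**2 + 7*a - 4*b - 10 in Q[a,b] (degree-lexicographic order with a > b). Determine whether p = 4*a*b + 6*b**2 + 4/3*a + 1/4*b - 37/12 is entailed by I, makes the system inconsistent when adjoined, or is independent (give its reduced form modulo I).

First compute the reduced Gröbner basis of I by Buchberger's algorithm.
f_1 = 4*a**2 + 2*a + 5*b - 1, LT = a**2.
f_2 = -a*b + 4*b + 3, LT = a*b.
f_3 = 3*a*b + 2*b**2 + 7*a - 4*b - 10, LT = a*b.

S(f_1,f_2): lcm = a**2*b. S = 9/2*a*b + 5/4*b**2 + 3*a - 1/4*b.
  reduce S modulo (f_1, f_2, f_3):
  remainder 5/4*b**2 + 3*a + 71/4*b + 27/2 ≠ 0; add h_4 = 5/4*b**2 + 3*a + 71/4*b + 27/2 to the basis.

S(f_1,f_3): lcm = a**2*b. S = -2/3*a*b**2 - 7/3*a**2 + 11/6*a*b + 5/4*b**2 + 10/3*a - 1/4*b.
  reduce S modulo (f_1, f_2, f_3, h_4):
  remainder 79/10*a + 1687/60*b + 1213/60 ≠ 0; add h_5 = 79/10*a + 1687/60*b + 1213/60 to the basis.

S(f_2,f_3): lcm = a*b. S = -2/3*b**2 - 7/3*a - 8/3*b + 1/3.
  reduce S modulo (f_1, f_2, f_3, h_4, h_5):
  remainder 13381/1422*b + 13381/1422 ≠ 0; add h_6 = 13381/1422*b + 13381/1422 to the basis.

The other S-polynomials (S(f_1,h_4), S(f_2,h_4), S(f_3,h_4), S(f_1,h_5), S(f_2,h_5), S(f_3,h_5), S(h_4,h_5), S(f_1,h_6), S(f_2,h_6), S(f_3,h_6), S(h_4,h_6), S(h_5,h_6)) all reduce to 0 modulo the current basis, so we have a Gröbner basis.
Inter-reduce: drop elements whose leading term is divisible by another's, tail-reduce, and make monic.
Reduced Gröbner basis: {a - 1, b + 1}.
Label its elements g_1 = a - 1, g_2 = b + 1.

Reduce p = 4*a*b + 6*b**2 + 4/3*a + 1/4*b - 37/12 modulo G:
  leading term a*b: subtract (4*b)·g_1 from 4*a*b + 6*b**2 + 4/3*a + 1/4*b - 37/12 → 6*b**2 + 4/3*a + 17/4*b - 37/12
  leading term b**2: subtract (6*b)·g_2 from 6*b**2 + 4/3*a + 17/4*b - 37/12 → 4/3*a - 7/4*b - 37/12
  leading term a: subtract (4/3)·g_1 from 4/3*a - 7/4*b - 37/12 → -7/4*b - 7/4
  leading term b: subtract (-7/4)·g_2 from -7/4*b - 7/4 → 0
  normal form = 0.
Since the normal form is 0, p ∈ I.

Ideal membership is decidable via reduction modulo a Gröbner basis.

4*a*b + 6*b**2 + 4/3*a + 1/4*b - 37/12 lies in I (it reduces to 0).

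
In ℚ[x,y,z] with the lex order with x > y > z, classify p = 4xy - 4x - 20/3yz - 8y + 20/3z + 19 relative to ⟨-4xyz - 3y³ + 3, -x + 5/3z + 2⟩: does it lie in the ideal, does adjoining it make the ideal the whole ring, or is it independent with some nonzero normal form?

Adjoining 4xy - 4x - 20/3yz - 8y + 20/3z + 19 makes the ideal the whole ring: the system is inconsistent.

First compute the reduced Gröbner basis of I by Buchberger's algorithm.
f_1 = -4xyz - 3y³ + 3, LT = xyz.
f_2 = -x + 5/3z + 2, LT = x.

S(f_1,f_2): lcm = xyz. S = ¾y³ + 5/3yz² + 2yz - ¾.
  leading term y³: no divisor's leading term divides it; move ¾y³ to the remainder.
  leading term yz²: no divisor's leading term divides it; move 5/3yz² to the remainder.
  leading term yz: no divisor's leading term divides it; move 2yz to the remainder.
  leading term 1: no divisor's leading term divides it; move -¾ to the remainder.
  remainder ¾y³ + 5/3yz² + 2yz - ¾ ≠ 0; add h_3 = ¾y³ + 5/3yz² + 2yz - ¾ to the basis.

The other S-polynomials (S(f_1,h_3), S(f_2,h_3)) all reduce to 0 modulo the current basis, so we have a Gröbner basis.
Inter-reduce: drop elements whose leading term is divisible by another's, tail-reduce, and make monic.
Reduced Gröbner basis: {x - 5/3z - 2, y³ + 20/9yz² + 8/3yz - 1}.
Label its elements g_1 = x - 5/3z - 2, g_2 = y³ + 20/9yz² + 8/3yz - 1.

Reduce p = 4xy - 4x - 20/3yz - 8y + 20/3z + 19 modulo G:
  leading term xy: subtract (4y)·g_1 from 4xy - 4x - 20/3yz - 8y + 20/3z + 19 → -4x + 20/3z + 19
  leading term x: subtract (-4)·g_1 from -4x + 20/3z + 19 → 11
  leading term 1: no divisor's leading term divides it; move 11 to the remainder.
  normal form = 11.
The normal form is nonzero, so p ∉ I. Since p minus its normal form lies in I, I + (p) = I + (r) where r = 11; decide whether this ideal is the whole ring.
Here r = 11 is a nonzero constant, hence a unit: 1 ∈ I + (p), the Gröbner basis of I + (p) is {1}, and the enlarged system has no common solution — adjoining p is inconsistent.

The remainder on division by a Gröbner basis is unique — it is the normal form.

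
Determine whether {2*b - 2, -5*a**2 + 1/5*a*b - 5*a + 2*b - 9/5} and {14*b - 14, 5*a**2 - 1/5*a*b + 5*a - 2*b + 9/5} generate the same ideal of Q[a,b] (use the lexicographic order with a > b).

Yes, the ideals are equal.

Two ideals are equal iff their reduced Gröbner bases coincide (the reduced basis is unique for a fixed ordering).
Buchberger on the first generating set:
f_1 = 2*b - 2, LT = b.
f_2 = -5*a**2 + 1/5*a*b - 5*a + 2*b - 9/5, LT = a**2.

The S-polynomials (S(f_1,f_2)) all reduce to 0 modulo the current basis, so we have a Gröbner basis.
Inter-reduce: drop elements whose leading term is divisible by another's, tail-reduce, and make monic.
Reduced Gröbner basis: {a**2 + 24/25*a - 1/25, b - 1}.

Buchberger on the second generating set:
h_1 = 14*b - 14, LT = b.
h_2 = 5*a**2 - 1/5*a*b + 5*a - 2*b + 9/5, LT = a**2.

The S-polynomials (S(h_1,h_2)) all reduce to 0 modulo the current basis, so we have a Gröbner basis.
Inter-reduce: drop elements whose leading term is divisible by another's, tail-reduce, and make monic.
Reduced Gröbner basis: {a**2 + 24/25*a - 1/25, b - 1}.

These coincide, so the ideals are equal.
The choice of monomial ordering does not affect the verdict — as long as both bases are computed under the same ordering, their equality decides ideal equality.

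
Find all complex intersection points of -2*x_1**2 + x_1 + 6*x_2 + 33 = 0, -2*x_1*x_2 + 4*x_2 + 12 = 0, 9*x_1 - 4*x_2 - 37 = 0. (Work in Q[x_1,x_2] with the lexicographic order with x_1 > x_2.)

{(5, 2)}

Compute a lex Gröbner basis by Buchberger's algorithm.
f_1 = -2*x_1**2 + x_1 + 6*x_2 + 33, LT = x_1**2.
f_2 = -2*x_1*x_2 + 4*x_2 + 12, LT = x_1*x_2.
f_3 = 9*x_1 - 4*x_2 - 37, LT = x_1.

S(f_1,f_2): lcm = x_1**2*x_2. S = 3/2*x_1*x_2 + 6*x_1 - 3*x_2**2 - 33/2*x_2.
  leading term x_1*x_2: subtract (-3/4)·f_2 from 3/2*x_1*x_2 + 6*x_1 - 3*x_2**2 - 33/2*x_2 → 6*x_1 - 3*x_2**2 - 27/2*x_2 + 9
  leading term x_1: subtract (2/3)·f_3 from 6*x_1 - 3*x_2**2 - 27/2*x_2 + 9 → -3*x_2**2 - 65/6*x_2 + 101/3
  leading term x_2**2: no divisor's leading term divides it; move -3*x_2**2 to the remainder.
  leading term x_2: no divisor's leading term divides it; move -65/6*x_2 to the remainder.
  leading term 1: no divisor's leading term divides it; move 101/3 to the remainder.
  remainder -3*x_2**2 - 65/6*x_2 + 101/3 ≠ 0; add h_4 = -3*x_2**2 - 65/6*x_2 + 101/3 to the basis.

S(f_1,f_3): lcm = x_1**2. S = 4/9*x_1*x_2 + 65/18*x_1 - 3*x_2 - 33/2.
  leading term x_1*x_2: subtract (-2/9)·f_2 from 4/9*x_1*x_2 + 65/18*x_1 - 3*x_2 - 33/2 → 65/18*x_1 - 19/9*x_2 - 83/6
  leading term x_1: subtract (65/162)·f_3 from 65/18*x_1 - 19/9*x_2 - 83/6 → -41/81*x_2 + 82/81
  leading term x_2: no divisor's leading term divides it; move -41/81*x_2 to the remainder.
  leading term 1: no divisor's leading term divides it; move 82/81 to the remainder.
  remainder -41/81*x_2 + 82/81 ≠ 0; add h_5 = -41/81*x_2 + 82/81 to the basis.

The other S-polynomials (S(f_2,f_3), S(f_1,h_4), S(f_2,h_4), S(f_3,h_4), S(f_1,h_5), S(f_2,h_5), S(f_3,h_5), S(h_4,h_5)) all reduce to 0 modulo the current basis, so we have a Gröbner basis.
Inter-reduce: drop elements whose leading term is divisible by another's, tail-reduce, and make monic.
Reduced Gröbner basis: {x_1 - 5, x_2 - 2}.

From the last basis element, x_2 - 2 = 0, so x_2 takes values in {2}. Each choice, substituted upward through the basis, yields the corresponding point(s) of the solution set.
  x_2 = 2: the earlier basis element becomes x_1 - 5 = 0, giving x_1 = 5 — point (5, 2).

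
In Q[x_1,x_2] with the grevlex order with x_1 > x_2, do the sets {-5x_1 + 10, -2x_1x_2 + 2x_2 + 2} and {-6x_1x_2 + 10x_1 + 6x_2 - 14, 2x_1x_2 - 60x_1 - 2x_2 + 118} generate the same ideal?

Two ideals are equal iff their reduced Gröbner bases coincide (the reduced basis is unique for a fixed ordering).
Buchberger on the first generating set:
f_1 = -5x_1 + 10, LT = x_1.
f_2 = -2x_1x_2 + 2x_2 + 2, LT = x_1x_2.

S(f_1,f_2): lcm = x_1x_2. S = -x_2 + 1.
  leading term x_2: no divisor's leading term divides it; move -x_2 to the remainder.
  leading term 1: no divisor's leading term divides it; move 1 to the remainder.
  remainder -x_2 + 1 ≠ 0; add g_3 = -x_2 + 1 to the basis.

The other S-polynomials (S(f_1,g_3), S(f_2,g_3)) all reduce to 0 modulo the current basis, so we have a Gröbner basis.
Inter-reduce: drop elements whose leading term is divisible by another's, tail-reduce, and make monic.
Reduced Gröbner basis: {x_1 - 2, x_2 - 1}.

Buchberger on the second generating set:
h_1 = -6x_1x_2 + 10x_1 + 6x_2 - 14, LT = x_1x_2.
h_2 = 2x_1x_2 - 60x_1 - 2x_2 + 118, LT = x_1x_2.

S(h_1,h_2): lcm = x_1x_2. S = \tfrac{85}{3}x_1 - \tfrac{170}{3}.
  leading term x_1: no divisor's leading term divides it; move \tfrac{85}{3}x_1 to the remainder.
  leading term 1: no divisor's leading term divides it; move -\tfrac{170}{3} to the remainder.
  remainder \tfrac{85}{3}x_1 - \tfrac{170}{3} ≠ 0; add k_3 = \tfrac{85}{3}x_1 - \tfrac{170}{3} to the basis.

S(h_1,k_3): lcm = x_1x_2. S = -\tfrac{5}{3}x_1 + x_2 + \tfrac{7}{3}.
  leading term x_1: subtract (-\tfrac{1}{17})·k_3 from -\tfrac{5}{3}x_1 + x_2 + \tfrac{7}{3} → x_2 - 1
  leading term x_2: no divisor's leading term divides it; move x_2 to the remainder.
  leading term 1: no divisor's leading term divides it; move -1 to the remainder.
  remainder x_2 - 1 ≠ 0; add k_4 = x_2 - 1 to the basis.

The other S-polynomials (S(h_2,k_3), S(h_1,k_4), S(h_2,k_4), S(k_3,k_4)) all reduce to 0 modulo the current basis, so we have a Gröbner basis.
Inter-reduce: drop elements whose leading term is divisible by another's, tail-reduce, and make monic.
Reduced Gröbner basis: {x_1 - 2, x_2 - 1}.

Same reduced basis, so the two generating sets span the same ideal.

Yes, the ideals are equal.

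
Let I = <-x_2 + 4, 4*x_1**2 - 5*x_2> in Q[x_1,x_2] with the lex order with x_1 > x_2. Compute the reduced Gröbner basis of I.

f_1 = -x_2 + 4, LT = x_2.
f_2 = 4*x_1**2 - 5*x_2, LT = x_1**2.

S(f_1,f_2): leading monomials are coprime, so the S-polynomial reduces to 0 (Buchberger's first criterion).
Every S-polynomial of the final basis reduces to 0, so we have a Gröbner basis.

G = {x_1**2 - 5, x_2 - 4}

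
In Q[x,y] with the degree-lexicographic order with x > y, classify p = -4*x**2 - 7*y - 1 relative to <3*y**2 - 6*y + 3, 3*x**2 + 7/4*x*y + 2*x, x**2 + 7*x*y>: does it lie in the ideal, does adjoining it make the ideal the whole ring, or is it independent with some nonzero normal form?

Adjoining -4*x**2 - 7*y - 1 makes the ideal the whole ring: the system is inconsistent.

First compute the reduced Gröbner basis of I by Buchberger's algorithm.
f_1 = 3*y**2 - 6*y + 3, LT = y**2.
f_2 = 3*x**2 + 7/4*x*y + 2*x, LT = x**2.
f_3 = x**2 + 7*x*y, LT = x**2.

S(f_2,f_3): lcm = x**2. S = -77/12*x*y + 2/3*x.
  reduce S modulo (f_1, f_2, f_3):
  remainder -77/12*x*y + 2/3*x ≠ 0; add h_4 = -77/12*x*y + 2/3*x to the basis.

S(f_1,h_4): lcm = x*y**2. S = -146/77*x*y + x.
  reduce S modulo (f_1, f_2, f_3, h_4):
  remainder 4761/5929*x ≠ 0; add h_5 = 4761/5929*x to the basis.

The other S-polynomials (S(f_1,f_2), S(f_1,f_3), S(f_2,h_4), S(f_3,h_4), S(f_1,h_5), S(f_2,h_5), S(f_3,h_5), S(h_4,h_5)) all reduce to 0 modulo the current basis, so we have a Gröbner basis.
Inter-reduce: drop elements whose leading term is divisible by another's, tail-reduce, and make monic.
Reduced Gröbner basis: {y**2 - 2*y + 1, x}.
Label its elements g_1 = y**2 - 2*y + 1, g_2 = x.

Reduce p = -4*x**2 - 7*y - 1 modulo G:
  leading term x**2: subtract (-4*x)·g_2 from -4*x**2 - 7*y - 1 → -7*y - 1
  leading term y: no divisor's leading term divides it; move -7*y to the remainder.
  leading term 1: no divisor's leading term divides it; move -1 to the remainder.
  normal form = -7*y - 1.
The normal form is nonzero, so p ∉ I. Since p minus its normal form lies in I, I + (p) = I + (r) where r = -7*y - 1; decide whether this ideal is the whole ring.
Run Buchberger on G together with r (pairs among the g_i already reduce to 0 since G is a Gröbner basis):
g_1 = y**2 - 2*y + 1, LT = y**2.
g_2 = x, LT = x.
r = -7*y - 1, LT = y.

S(g_1,r): lcm = y**2. S = -15/7*y + 1.
  reduce S modulo (g_1, g_2, r):
  remainder 64/49 ≠ 0; add m_4 = 64/49 to the basis.

The other S-polynomials (S(g_1,g_2), S(g_2,r), S(g_1,m_4), S(g_2,m_4), S(r,m_4)) all reduce to 0 modulo the current basis, so we have a Gröbner basis.
Inter-reduce: drop elements whose leading term is divisible by another's, tail-reduce, and make monic.
Reduced Gröbner basis: {1}.
The reduced Gröbner basis of I + (p) is {1}: the ideal is the whole ring, so the enlarged system has no common solution — adjoining p is inconsistent.

The remainder on division by a Gröbner basis is unique — it is the normal form.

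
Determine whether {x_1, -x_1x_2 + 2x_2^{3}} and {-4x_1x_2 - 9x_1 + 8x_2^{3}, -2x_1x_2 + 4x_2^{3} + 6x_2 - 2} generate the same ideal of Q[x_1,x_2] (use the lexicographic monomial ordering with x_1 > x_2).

For a fixed monomial order, each ideal has a unique reduced Gröbner basis; comparing bases decides equality.
Buchberger on the first generating set:
f_1 = x_1, LT = x_1.
f_2 = -x_1x_2 + 2x_2^{3}, LT = x_1x_2.

S(f_1,f_2): lcm = x_1x_2. S = 2x_2^{3}.
  leading term x_2^{3}: no divisor's leading term divides it; move 2x_2^{3} to the remainder.
  remainder 2x_2^{3} ≠ 0; add g_3 = 2x_2^{3} to the basis.

The other S-polynomials (S(f_1,g_3), S(f_2,g_3)) all reduce to 0 modulo the current basis, so we have a Gröbner basis.
Inter-reduce: drop elements whose leading term is divisible by another's, tail-reduce, and make monic.
Reduced Gröbner basis: {x_1, x_2^{3}}.

Buchberger on the second generating set:
h_1 = -4x_1x_2 - 9x_1 + 8x_2^{3}, LT = x_1x_2.
h_2 = -2x_1x_2 + 4x_2^{3} + 6x_2 - 2, LT = x_1x_2.

S(h_1,h_2): lcm = x_1x_2. S = \tfrac{9}{4}x_1 + 3x_2 - 1.
  leading term x_1: no divisor's leading term divides it; move \tfrac{9}{4}x_1 to the remainder.
  leading term x_2: no divisor's leading term divides it; move 3x_2 to the remainder.
  leading term 1: no divisor's leading term divides it; move -1 to the remainder.
  remainder \tfrac{9}{4}x_1 + 3x_2 - 1 ≠ 0; add k_3 = \tfrac{9}{4}x_1 + 3x_2 - 1 to the basis.

S(h_1,k_3): lcm = x_1x_2. S = \tfrac{9}{4}x_1 - 2x_2^{3} - \tfrac{4}{3}x_2^{2} + \tfrac{4}{9}x_2.
  leading term x_1: subtract (1)·k_3 from \tfrac{9}{4}x_1 - 2x_2^{3} - \tfrac{4}{3}x_2^{2} + \tfrac{4}{9}x_2 → -2x_2^{3} - \tfrac{4}{3}x_2^{2} - \tfrac{23}{9}x_2 + 1
  leading term x_2^{3}: no divisor's leading term divides it; move -2x_2^{3} to the remainder.
  leading term x_2^{2}: no divisor's leading term divides it; move -\tfrac{4}{3}x_2^{2} to the remainder.
  leading term x_2: no divisor's leading term divides it; move -\tfrac{23}{9}x_2 to the remainder.
  leading term 1: no divisor's leading term divides it; move 1 to the remainder.
  remainder -2x_2^{3} - \tfrac{4}{3}x_2^{2} - \tfrac{23}{9}x_2 + 1 ≠ 0; add k_4 = -2x_2^{3} - \tfrac{4}{3}x_2^{2} - \tfrac{23}{9}x_2 + 1 to the basis.

The other S-polynomials (S(h_2,k_3), S(h_1,k_4), S(h_2,k_4), S(k_3,k_4)) all reduce to 0 modulo the current basis, so we have a Gröbner basis.
Inter-reduce: drop elements whose leading term is divisible by another's, tail-reduce, and make monic.
Reduced Gröbner basis: {x_1 + \tfrac{4}{3}x_2 - \tfrac{4}{9}, x_2^{3} + \tfrac{2}{3}x_2^{2} + \tfrac{23}{18}x_2 - \tfrac{1}{2}}.

Since the reduced bases disagree, the two ideals are not the same.

No, the ideals differ.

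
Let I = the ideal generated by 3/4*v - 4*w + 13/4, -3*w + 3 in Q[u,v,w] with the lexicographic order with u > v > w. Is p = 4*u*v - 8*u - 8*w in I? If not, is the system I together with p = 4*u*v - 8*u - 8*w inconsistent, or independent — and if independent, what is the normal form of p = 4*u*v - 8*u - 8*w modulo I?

First compute the reduced Gröbner basis of I by Buchberger's algorithm.
f_1 = 3/4*v - 4*w + 13/4, LT = v.
f_2 = -3*w + 3, LT = w.

The S-polynomials (S(f_1,f_2)) all reduce to 0 modulo the current basis, so we have a Gröbner basis.
Inter-reduce: drop elements whose leading term is divisible by another's, tail-reduce, and make monic.
Reduced Gröbner basis: {v - 1, w - 1}.
Label its elements g_1 = v - 1, g_2 = w - 1.

Reduce p = 4*u*v - 8*u - 8*w modulo G:
  leading term u*v: subtract (4*u)·g_1 from 4*u*v - 8*u - 8*w → -4*u - 8*w
  leading term u: no divisor's leading term divides it; move -4*u to the remainder.
  leading term w: subtract (-8)·g_2 from -8*w → -8
  leading term 1: no divisor's leading term divides it; move -8 to the remainder.
  normal form = -4*u - 8.
The normal form is nonzero, so p ∉ I. Since p minus its normal form lies in I, I + (p) = I + (r) where r = -4*u - 8; decide whether this ideal is the whole ring.
Run Buchberger on G together with r (pairs among the g_i already reduce to 0 since G is a Gröbner basis):
g_1 = v - 1, LT = v.
g_2 = w - 1, LT = w.
r = -4*u - 8, LT = u.

The S-polynomials (S(g_1,g_2), S(g_1,r), S(g_2,r)) all reduce to 0 modulo the current basis, so we have a Gröbner basis.
Inter-reduce: drop elements whose leading term is divisible by another's, tail-reduce, and make monic.
Reduced Gröbner basis: {u + 2, v - 1, w - 1}.
The reduced Gröbner basis of I + (p) is {u + 2, v - 1, w - 1} ≠ {1}, a proper ideal, so the enlarged system stays consistent: p is independent of I, with normal form -4*u - 8.

4*u*v - 8*u - 8*w is independent of I; its normal form modulo I is -4*u - 8.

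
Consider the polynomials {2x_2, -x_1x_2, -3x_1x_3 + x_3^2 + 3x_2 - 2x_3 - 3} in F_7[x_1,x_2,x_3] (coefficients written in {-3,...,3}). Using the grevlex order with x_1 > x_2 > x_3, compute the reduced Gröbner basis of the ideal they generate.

G = {x_1x_3 + 2x_3^2 + 3x_3 + 1, x_2}

The reduced Gröbner basis is the canonical form of the ideal for this ordering.

f_1 = 2x_2, LT = x_2.
f_2 = -x_1x_2, LT = x_1x_2.
f_3 = -3x_1x_3 + x_3^2 + 3x_2 - 2x_3 - 3, LT = x_1x_3.

The S-polynomials (S(f_1,f_2), S(f_1,f_3), S(f_2,f_3)) all reduce to 0 modulo the current basis, so we have a Gröbner basis.
Inter-reduce: drop elements whose leading term is divisible by another's, tail-reduce, and make monic.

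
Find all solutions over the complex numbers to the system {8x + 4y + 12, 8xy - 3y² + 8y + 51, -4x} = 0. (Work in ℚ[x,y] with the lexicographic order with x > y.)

{(0, -3)}

Compute a lex Gröbner basis by Buchberger's algorithm.
f_1 = 8x + 4y + 12, LT = x.
f_2 = 8xy - 3y² + 8y + 51, LT = xy.
f_3 = -4x, LT = x.

S(f_1,f_2): lcm = xy. S = ⅞y² + ½y - 51/8.
  leading term y²: no divisor's leading term divides it; move ⅞y² to the remainder.
  leading term y: no divisor's leading term divides it; move ½y to the remainder.
  leading term 1: no divisor's leading term divides it; move -51/8 to the remainder.
  remainder ⅞y² + ½y - 51/8 ≠ 0; add h_4 = ⅞y² + ½y - 51/8 to the basis.

S(f_1,f_3): lcm = x. S = ½y + 3/2.
  leading term y: no divisor's leading term divides it; move ½y to the remainder.
  leading term 1: no divisor's leading term divides it; move 3/2 to the remainder.
  remainder ½y + 3/2 ≠ 0; add h_5 = ½y + 3/2 to the basis.

The other S-polynomials (S(f_2,f_3), S(f_1,h_4), S(f_2,h_4), S(f_3,h_4), S(f_1,h_5), S(f_2,h_5), S(f_3,h_5), S(h_4,h_5)) all reduce to 0 modulo the current basis, so we have a Gröbner basis.
Inter-reduce: drop elements whose leading term is divisible by another's, tail-reduce, and make monic.
Reduced Gröbner basis: {x, y + 3}.

From the last basis element, y + 3 = 0, so y takes values in {-3}. Each choice, substituted upward through the basis, yields the corresponding point(s) of the solution set.
  y = -3: the earlier basis element becomes x = 0, giving x = 0 — point (0, -3).
Each listed point satisfies every original equation (direct substitution).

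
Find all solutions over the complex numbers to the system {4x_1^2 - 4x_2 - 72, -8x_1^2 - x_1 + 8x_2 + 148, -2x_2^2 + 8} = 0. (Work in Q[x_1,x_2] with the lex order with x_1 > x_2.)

{(4, -2)}

Compute a lex Gröbner basis by Buchberger's algorithm.
f_1 = 4x_1^2 - 4x_2 - 72, LT = x_1^2.
f_2 = -8x_1^2 - x_1 + 8x_2 + 148, LT = x_1^2.
f_3 = -2x_2^2 + 8, LT = x_2^2.

S(f_1,f_2): lcm = x_1^2. S = -1/8x_1 + 1/2.
  leading term x_1: no divisor's leading term divides it; move -1/8x_1 to the remainder.
  leading term 1: no divisor's leading term divides it; move 1/2 to the remainder.
  remainder -1/8x_1 + 1/2 ≠ 0; add h_4 = -1/8x_1 + 1/2 to the basis.

S(f_1,h_4): lcm = x_1^2. S = 4x_1 - x_2 - 18.
  leading term x_1: subtract (-32)·h_4 from 4x_1 - x_2 - 18 → -x_2 - 2
  leading term x_2: no divisor's leading term divides it; move -x_2 to the remainder.
  leading term 1: no divisor's leading term divides it; move -2 to the remainder.
  remainder -x_2 - 2 ≠ 0; add h_5 = -x_2 - 2 to the basis.

The other S-polynomials (S(f_1,f_3), S(f_2,f_3), S(f_2,h_4), S(f_3,h_4), S(f_1,h_5), S(f_2,h_5), S(f_3,h_5), S(h_4,h_5)) all reduce to 0 modulo the current basis, so we have a Gröbner basis.
Inter-reduce: drop elements whose leading term is divisible by another's, tail-reduce, and make monic.
Reduced Gröbner basis: {x_1 - 4, x_2 + 2}.

The lex basis is triangular: the last element involves only x_2. Solving x_2 + 2 = 0 gives x_2 ∈ {-2}; substituting each value into the earlier elements determines the remaining variables.
  x_2 = -2: the earlier basis element becomes x_1 - 4 = 0, giving x_1 = 4 — point (4, -2).
Each listed point satisfies every original equation (direct substitution).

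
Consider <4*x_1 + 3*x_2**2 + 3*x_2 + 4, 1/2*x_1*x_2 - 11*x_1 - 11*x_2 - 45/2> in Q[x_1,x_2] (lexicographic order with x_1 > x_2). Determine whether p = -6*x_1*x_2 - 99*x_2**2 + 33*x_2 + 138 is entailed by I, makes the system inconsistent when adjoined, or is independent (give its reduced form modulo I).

-6*x_1*x_2 - 99*x_2**2 + 33*x_2 + 138 lies in I (it reduces to 0).

First compute the reduced Gröbner basis of I by Buchberger's algorithm.
f_1 = 4*x_1 + 3*x_2**2 + 3*x_2 + 4, LT = x_1.
f_2 = 1/2*x_1*x_2 - 11*x_1 - 11*x_2 - 45/2, LT = x_1*x_2.

S(f_1,f_2): lcm = x_1*x_2. S = 22*x_1 + 3/4*x_2**3 + 3/4*x_2**2 + 23*x_2 + 45.
  reduce S modulo (f_1, f_2):
  remainder 3/4*x_2**3 - 63/4*x_2**2 + 13/2*x_2 + 23 ≠ 0; add h_3 = 3/4*x_2**3 - 63/4*x_2**2 + 13/2*x_2 + 23 to the basis.

The other S-polynomials (S(f_1,h_3), S(f_2,h_3)) all reduce to 0 modulo the current basis, so we have a Gröbner basis.
Inter-reduce: drop elements whose leading term is divisible by another's, tail-reduce, and make monic.
Reduced Gröbner basis: {x_1 + 3/4*x_2**2 + 3/4*x_2 + 1, x_2**3 - 21*x_2**2 + 26/3*x_2 + 92/3}.
Label its elements g_1 = x_1 + 3/4*x_2**2 + 3/4*x_2 + 1, g_2 = x_2**3 - 21*x_2**2 + 26/3*x_2 + 92/3.

Reduce p = -6*x_1*x_2 - 99*x_2**2 + 33*x_2 + 138 modulo G:
  leading term x_1*x_2: subtract (-6*x_2)·g_1 from -6*x_1*x_2 - 99*x_2**2 + 33*x_2 + 138 → 9/2*x_2**3 - 189/2*x_2**2 + 39*x_2 + 138
  leading term x_2**3: subtract (9/2)·g_2 from 9/2*x_2**3 - 189/2*x_2**2 + 39*x_2 + 138 → 0
  normal form = 0.
Since the normal form is 0, p ∈ I.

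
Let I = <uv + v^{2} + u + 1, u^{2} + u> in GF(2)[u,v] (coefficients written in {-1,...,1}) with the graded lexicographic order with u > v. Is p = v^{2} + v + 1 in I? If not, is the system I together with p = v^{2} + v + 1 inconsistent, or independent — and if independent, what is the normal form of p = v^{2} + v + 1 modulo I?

First compute the reduced Gröbner basis of I by Buchberger's algorithm.
f_1 = uv + v^{2} + u + 1, LT = uv.
f_2 = u^{2} + u, LT = u^{2}.

S(f_1,f_2): lcm = u^{2}v. S = uv^{2} + u^{2} + uv + u.
  reduce S modulo (f_1, f_2):
  remainder v^{3} + v ≠ 0; add h_3 = v^{3} + v to the basis.

The other S-polynomials (S(f_1,h_3), S(f_2,h_3)) all reduce to 0 modulo the current basis, so we have a Gröbner basis.
Inter-reduce: drop elements whose leading term is divisible by another's, tail-reduce, and make monic.
Reduced Gröbner basis: {v^{3} + v, u^{2} + u, uv + v^{2} + u + 1}.
Label its elements g_1 = v^{3} + v, g_2 = u^{2} + u, g_3 = uv + v^{2} + u + 1.

Reduce p = v^{2} + v + 1 modulo G:
  leading term v^{2}: no divisor's leading term divides it; move v^{2} to the remainder.
  leading term v: no divisor's leading term divides it; move v to the remainder.
  leading term 1: no divisor's leading term divides it; move 1 to the remainder.
  normal form = v^{2} + v + 1.
The normal form is nonzero, so p ∉ I. Since p minus its normal form lies in I, I + (p) = I + (r) where r = v^{2} + v + 1; decide whether this ideal is the whole ring.
Run Buchberger on G together with r (pairs among the g_i already reduce to 0 since G is a Gröbner basis):
g_1 = v^{3} + v, LT = v^{3}.
g_2 = u^{2} + u, LT = u^{2}.
g_3 = uv + v^{2} + u + 1, LT = uv.
r = v^{2} + v + 1, LT = v^{2}.

S(g_1,r): lcm = v^{3}. S = v^{2}.
  reduce S modulo (g_1, g_2, g_3, r):
  remainder v + 1 ≠ 0; add m_5 = v + 1 to the basis.

S(g_3,r): lcm = uv^{2}. S = v^{3} + u + v.
  reduce S modulo (g_1, g_2, g_3, r, m_5):
  remainder u ≠ 0; add m_6 = u to the basis.

S(g_1,m_5): lcm = v^{3}. S = v^{2} + v.
  reduce S modulo (g_1, g_2, g_3, r, m_5, m_6):
  remainder 1 ≠ 0; add m_7 = 1 to the basis.

The other S-polynomials (S(g_1,g_2), S(g_1,g_3), S(g_2,g_3), S(g_2,r), S(g_2,m_5), S(g_3,m_5), S(r,m_5), S(g_1,m_6), S(g_2,m_6), S(g_3,m_6), S(r,m_6), S(m_5,m_6), S(g_1,m_7), S(g_2,m_7), S(g_3,m_7), S(r,m_7), S(m_5,m_7), S(m_6,m_7)) all reduce to 0 modulo the current basis, so we have a Gröbner basis.
Inter-reduce: drop elements whose leading term is divisible by another's, tail-reduce, and make monic.
Reduced Gröbner basis: {1}.
The reduced Gröbner basis of I + (p) is {1}: the ideal is the whole ring, so the enlarged system has no common solution — adjoining p is inconsistent.

The remainder on division by a Gröbner basis is unique — it is the normal form.

Adjoining v^{2} + v + 1 makes the ideal the whole ring: the system is inconsistent.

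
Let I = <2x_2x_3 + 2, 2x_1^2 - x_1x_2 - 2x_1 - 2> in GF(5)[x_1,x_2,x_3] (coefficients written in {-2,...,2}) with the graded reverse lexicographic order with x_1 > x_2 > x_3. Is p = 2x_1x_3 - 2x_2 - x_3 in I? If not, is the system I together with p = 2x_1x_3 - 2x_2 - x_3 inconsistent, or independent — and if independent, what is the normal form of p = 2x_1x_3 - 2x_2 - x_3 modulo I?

2x_1x_3 - 2x_2 - x_3 is independent of I; its normal form modulo I is 2x_1x_3 - 2x_2 - x_3.

First compute the reduced Gröbner basis of I by Buchberger's algorithm.
f_1 = 2x_2x_3 + 2, LT = x_2x_3.
f_2 = 2x_1^2 - x_1x_2 - 2x_1 - 2, LT = x_1^2.

The S-polynomials (S(f_1,f_2)) all reduce to 0 modulo the current basis, so we have a Gröbner basis.
Inter-reduce: drop elements whose leading term is divisible by another's, tail-reduce, and make monic.
Reduced Gröbner basis: {x_1^2 + 2x_1x_2 - x_1 - 1, x_2x_3 + 1}.
Label its elements g_1 = x_1^2 + 2x_1x_2 - x_1 - 1, g_2 = x_2x_3 + 1.

Reduce p = 2x_1x_3 - 2x_2 - x_3 modulo G:
  leading term x_1x_3: no divisor's leading term divides it; move 2x_1x_3 to the remainder.
  leading term x_2: no divisor's leading term divides it; move -2x_2 to the remainder.
  leading term x_3: no divisor's leading term divides it; move -x_3 to the remainder.
  normal form = 2x_1x_3 - 2x_2 - x_3.
The normal form is nonzero, so p ∉ I. Since p minus its normal form lies in I, I + (p) = I + (r) where r = 2x_1x_3 - 2x_2 - x_3; decide whether this ideal is the whole ring.
Run Buchberger on G together with r (pairs among the g_i already reduce to 0 since G is a Gröbner basis):
g_1 = x_1^2 + 2x_1x_2 - x_1 - 1, LT = x_1^2.
g_2 = x_2x_3 + 1, LT = x_2x_3.
r = 2x_1x_3 - 2x_2 - x_3, LT = x_1x_3.

S(g_1,r): lcm = x_1^2x_3. S = 2x_1x_2x_3 + x_1x_2 + 2x_1x_3 - x_3.
  reduce S modulo (g_1, g_2, r):
  remainder x_1x_2 - 2x_1 + 2x_2 ≠ 0; add m_4 = x_1x_2 - 2x_1 + 2x_2 to the basis.

S(g_2,r): lcm = x_1x_2x_3. S = x_2^2 - 2x_2x_3 + x_1.
  reduce S modulo (g_1, g_2, r, m_4):
  remainder x_2^2 + x_1 + 2 ≠ 0; add m_5 = x_2^2 + x_1 + 2 to the basis.

S(g_2,m_4): lcm = x_1x_2x_3. S = 2x_1x_3 - 2x_2x_3 + x_1.
  reduce S modulo (g_1, g_2, r, m_4, m_5):
  remainder x_1 + 2x_2 + x_3 + 2 ≠ 0; add m_6 = x_1 + 2x_2 + x_3 + 2 to the basis.

S(r,m_6): lcm = x_1x_3. S = -2x_2x_3 - x_3^2 - x_2.
  reduce S modulo (g_1, g_2, r, m_4, m_5, m_6):
  remainder -x_3^2 - x_2 + 2 ≠ 0; add m_7 = -x_3^2 - x_2 + 2 to the basis.

The other S-polynomials (S(g_1,g_2), S(g_1,m_4), S(r,m_4), S(g_1,m_5), S(g_2,m_5), S(r,m_5), S(m_4,m_5), S(g_1,m_6), S(g_2,m_6), S(m_4,m_6), S(m_5,m_6), S(g_1,m_7), S(g_2,m_7), S(r,m_7), S(m_4,m_7), S(m_5,m_7), S(m_6,m_7)) all reduce to 0 modulo the current basis, so we have a Gröbner basis.
Inter-reduce: drop elements whose leading term is divisible by another's, tail-reduce, and make monic.
Reduced Gröbner basis: {x_2^2 - 2x_2 - x_3, x_2x_3 + 1, x_3^2 + x_2 - 2, x_1 + 2x_2 + x_3 + 2}.
The reduced Gröbner basis of I + (p) is {x_2^2 - 2x_2 - x_3, x_2x_3 + 1, x_3^2 + x_2 - 2, x_1 + 2x_2 + x_3 + 2} ≠ {1}, a proper ideal, so the enlarged system stays consistent: p is independent of I, with normal form 2x_1x_3 - 2x_2 - x_3.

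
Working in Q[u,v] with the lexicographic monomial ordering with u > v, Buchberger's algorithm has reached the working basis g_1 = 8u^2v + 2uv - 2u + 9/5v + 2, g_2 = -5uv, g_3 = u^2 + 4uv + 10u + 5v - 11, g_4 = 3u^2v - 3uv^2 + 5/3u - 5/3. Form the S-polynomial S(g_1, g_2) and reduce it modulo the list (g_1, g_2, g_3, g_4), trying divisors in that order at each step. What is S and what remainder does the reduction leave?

lcm(LM(g_1), LM(g_2)) = u^2v.
S = (lcm/LT(g_1))·g_1 − (lcm/LT(g_2))·g_2 = 1/4uv - 1/4u + 9/40v + 1/4.
Reduce S modulo (g_1, g_2, g_3, g_4) in that order:
  leading term uv: subtract (-1/20)·g_2 from 1/4uv - 1/4u + 9/40v + 1/4 → -1/4u + 9/40v + 1/4
  leading term u: no divisor's leading term divides it; move -1/4u to the remainder.
  leading term v: no divisor's leading term divides it; move 9/40v to the remainder.
  leading term 1: no divisor's leading term divides it; move 1/4 to the remainder.
The remainder -1/4u + 9/40v + 1/4 is nonzero, so it would be added as the next basis element.

S(g_1, g_2) = 1/4uv - 1/4u + 9/40v + 1/4; remainder on division = -1/4u + 9/40v + 1/4.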